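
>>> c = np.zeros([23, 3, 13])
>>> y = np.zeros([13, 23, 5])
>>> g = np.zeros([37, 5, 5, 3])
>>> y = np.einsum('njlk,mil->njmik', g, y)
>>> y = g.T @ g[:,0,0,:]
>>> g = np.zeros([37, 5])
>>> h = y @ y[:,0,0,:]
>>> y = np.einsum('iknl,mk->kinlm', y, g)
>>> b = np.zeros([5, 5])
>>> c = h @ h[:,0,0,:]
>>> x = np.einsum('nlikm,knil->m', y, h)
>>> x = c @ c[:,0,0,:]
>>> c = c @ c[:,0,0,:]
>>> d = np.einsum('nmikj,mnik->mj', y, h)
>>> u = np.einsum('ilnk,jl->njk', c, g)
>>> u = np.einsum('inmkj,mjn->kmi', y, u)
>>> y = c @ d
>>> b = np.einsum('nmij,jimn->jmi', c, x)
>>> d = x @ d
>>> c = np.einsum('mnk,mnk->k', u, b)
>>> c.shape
(5,)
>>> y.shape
(3, 5, 5, 37)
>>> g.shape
(37, 5)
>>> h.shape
(3, 5, 5, 3)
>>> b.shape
(3, 5, 5)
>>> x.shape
(3, 5, 5, 3)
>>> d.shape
(3, 5, 5, 37)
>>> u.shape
(3, 5, 5)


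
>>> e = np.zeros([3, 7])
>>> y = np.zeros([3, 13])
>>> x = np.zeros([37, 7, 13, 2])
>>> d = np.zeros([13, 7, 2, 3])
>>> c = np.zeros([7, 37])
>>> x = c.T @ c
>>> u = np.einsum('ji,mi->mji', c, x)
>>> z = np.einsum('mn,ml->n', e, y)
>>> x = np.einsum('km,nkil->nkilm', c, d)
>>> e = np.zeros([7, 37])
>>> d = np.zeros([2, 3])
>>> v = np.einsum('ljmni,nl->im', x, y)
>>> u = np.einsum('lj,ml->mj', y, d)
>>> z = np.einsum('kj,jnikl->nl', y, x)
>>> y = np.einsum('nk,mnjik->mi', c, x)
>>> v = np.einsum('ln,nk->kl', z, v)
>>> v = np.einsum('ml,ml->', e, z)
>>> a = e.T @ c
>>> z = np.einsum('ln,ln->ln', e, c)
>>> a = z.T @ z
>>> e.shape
(7, 37)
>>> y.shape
(13, 3)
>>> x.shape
(13, 7, 2, 3, 37)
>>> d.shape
(2, 3)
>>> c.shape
(7, 37)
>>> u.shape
(2, 13)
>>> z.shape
(7, 37)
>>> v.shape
()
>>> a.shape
(37, 37)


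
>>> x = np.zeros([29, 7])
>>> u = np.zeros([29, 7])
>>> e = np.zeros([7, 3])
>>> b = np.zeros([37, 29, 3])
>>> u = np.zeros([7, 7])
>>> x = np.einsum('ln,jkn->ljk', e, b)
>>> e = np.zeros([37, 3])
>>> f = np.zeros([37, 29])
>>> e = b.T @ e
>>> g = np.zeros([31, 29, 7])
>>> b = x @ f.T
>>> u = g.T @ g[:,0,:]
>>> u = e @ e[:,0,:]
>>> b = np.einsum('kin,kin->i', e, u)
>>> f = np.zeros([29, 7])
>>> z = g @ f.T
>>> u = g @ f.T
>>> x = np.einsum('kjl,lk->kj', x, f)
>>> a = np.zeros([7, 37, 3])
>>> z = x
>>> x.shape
(7, 37)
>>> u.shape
(31, 29, 29)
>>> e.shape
(3, 29, 3)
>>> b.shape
(29,)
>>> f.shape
(29, 7)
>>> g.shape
(31, 29, 7)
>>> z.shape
(7, 37)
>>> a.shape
(7, 37, 3)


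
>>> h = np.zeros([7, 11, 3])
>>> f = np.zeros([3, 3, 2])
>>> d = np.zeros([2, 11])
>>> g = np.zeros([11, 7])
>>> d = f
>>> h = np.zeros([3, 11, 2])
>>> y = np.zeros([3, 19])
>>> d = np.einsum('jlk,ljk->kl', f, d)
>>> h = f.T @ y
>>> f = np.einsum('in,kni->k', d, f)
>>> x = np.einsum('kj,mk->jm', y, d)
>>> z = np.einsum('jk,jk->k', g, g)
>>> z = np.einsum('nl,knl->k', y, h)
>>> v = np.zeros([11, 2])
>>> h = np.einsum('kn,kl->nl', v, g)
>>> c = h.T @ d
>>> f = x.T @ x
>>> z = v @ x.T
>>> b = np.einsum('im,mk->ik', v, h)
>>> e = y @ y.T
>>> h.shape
(2, 7)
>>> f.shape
(2, 2)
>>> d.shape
(2, 3)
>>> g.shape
(11, 7)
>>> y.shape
(3, 19)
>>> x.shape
(19, 2)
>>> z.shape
(11, 19)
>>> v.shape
(11, 2)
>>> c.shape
(7, 3)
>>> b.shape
(11, 7)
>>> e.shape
(3, 3)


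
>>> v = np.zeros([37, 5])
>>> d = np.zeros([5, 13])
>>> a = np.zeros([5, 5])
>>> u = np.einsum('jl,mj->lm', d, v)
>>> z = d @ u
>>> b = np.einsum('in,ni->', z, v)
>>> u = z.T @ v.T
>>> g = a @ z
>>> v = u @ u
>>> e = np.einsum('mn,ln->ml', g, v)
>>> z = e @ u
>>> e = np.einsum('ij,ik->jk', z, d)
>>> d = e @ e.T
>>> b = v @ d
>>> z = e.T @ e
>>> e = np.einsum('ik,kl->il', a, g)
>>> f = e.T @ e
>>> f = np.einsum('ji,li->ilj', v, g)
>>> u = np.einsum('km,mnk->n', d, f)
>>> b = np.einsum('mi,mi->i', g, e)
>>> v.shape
(37, 37)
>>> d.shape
(37, 37)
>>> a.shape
(5, 5)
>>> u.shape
(5,)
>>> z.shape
(13, 13)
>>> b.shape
(37,)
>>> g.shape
(5, 37)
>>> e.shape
(5, 37)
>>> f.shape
(37, 5, 37)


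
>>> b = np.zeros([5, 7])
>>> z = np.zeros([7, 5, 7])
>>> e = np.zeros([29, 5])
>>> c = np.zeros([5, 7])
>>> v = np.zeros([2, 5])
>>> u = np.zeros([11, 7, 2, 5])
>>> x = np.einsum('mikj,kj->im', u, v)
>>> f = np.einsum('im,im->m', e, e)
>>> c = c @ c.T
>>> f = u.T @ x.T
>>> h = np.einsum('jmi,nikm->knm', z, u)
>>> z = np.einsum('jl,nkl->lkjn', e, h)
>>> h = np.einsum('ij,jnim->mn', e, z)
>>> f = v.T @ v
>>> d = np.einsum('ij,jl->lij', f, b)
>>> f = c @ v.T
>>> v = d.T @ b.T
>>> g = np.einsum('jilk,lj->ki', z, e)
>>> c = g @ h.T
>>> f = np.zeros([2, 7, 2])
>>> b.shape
(5, 7)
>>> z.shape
(5, 11, 29, 2)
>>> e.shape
(29, 5)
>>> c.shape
(2, 2)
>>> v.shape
(5, 5, 5)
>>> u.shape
(11, 7, 2, 5)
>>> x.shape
(7, 11)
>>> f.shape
(2, 7, 2)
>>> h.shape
(2, 11)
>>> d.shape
(7, 5, 5)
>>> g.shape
(2, 11)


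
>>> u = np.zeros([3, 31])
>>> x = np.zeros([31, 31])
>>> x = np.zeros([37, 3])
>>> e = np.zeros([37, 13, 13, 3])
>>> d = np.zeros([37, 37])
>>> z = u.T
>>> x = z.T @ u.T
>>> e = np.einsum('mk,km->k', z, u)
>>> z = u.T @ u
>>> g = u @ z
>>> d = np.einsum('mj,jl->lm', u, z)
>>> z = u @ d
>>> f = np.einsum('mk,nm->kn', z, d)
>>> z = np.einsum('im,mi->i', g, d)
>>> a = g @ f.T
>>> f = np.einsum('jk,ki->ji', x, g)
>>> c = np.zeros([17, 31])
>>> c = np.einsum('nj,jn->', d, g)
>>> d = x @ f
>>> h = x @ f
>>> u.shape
(3, 31)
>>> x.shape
(3, 3)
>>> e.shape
(3,)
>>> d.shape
(3, 31)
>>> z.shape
(3,)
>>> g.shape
(3, 31)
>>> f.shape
(3, 31)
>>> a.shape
(3, 3)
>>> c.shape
()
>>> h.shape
(3, 31)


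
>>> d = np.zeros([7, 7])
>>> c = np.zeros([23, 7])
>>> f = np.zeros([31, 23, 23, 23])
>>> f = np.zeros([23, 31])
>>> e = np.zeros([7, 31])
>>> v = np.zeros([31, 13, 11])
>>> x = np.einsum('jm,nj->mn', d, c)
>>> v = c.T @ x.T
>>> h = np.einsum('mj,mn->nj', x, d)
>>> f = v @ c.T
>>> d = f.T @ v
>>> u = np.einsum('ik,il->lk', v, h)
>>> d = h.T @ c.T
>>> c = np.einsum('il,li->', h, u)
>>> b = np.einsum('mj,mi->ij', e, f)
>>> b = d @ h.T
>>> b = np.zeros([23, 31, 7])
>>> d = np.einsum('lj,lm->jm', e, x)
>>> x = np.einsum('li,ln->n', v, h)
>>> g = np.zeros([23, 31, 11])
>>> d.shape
(31, 23)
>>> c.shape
()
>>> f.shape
(7, 23)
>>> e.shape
(7, 31)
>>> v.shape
(7, 7)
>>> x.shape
(23,)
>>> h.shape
(7, 23)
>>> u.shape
(23, 7)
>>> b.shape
(23, 31, 7)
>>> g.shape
(23, 31, 11)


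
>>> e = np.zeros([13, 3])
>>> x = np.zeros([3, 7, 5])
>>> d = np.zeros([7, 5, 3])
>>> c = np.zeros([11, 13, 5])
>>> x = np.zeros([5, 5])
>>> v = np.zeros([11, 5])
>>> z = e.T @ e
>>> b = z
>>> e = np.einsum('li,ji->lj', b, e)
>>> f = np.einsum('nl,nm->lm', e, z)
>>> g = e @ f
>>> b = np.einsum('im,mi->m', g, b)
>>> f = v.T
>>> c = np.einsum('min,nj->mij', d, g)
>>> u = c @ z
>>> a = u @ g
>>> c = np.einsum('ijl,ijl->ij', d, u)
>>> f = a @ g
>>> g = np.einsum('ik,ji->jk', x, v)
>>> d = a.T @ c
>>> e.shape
(3, 13)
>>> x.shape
(5, 5)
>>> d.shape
(3, 5, 5)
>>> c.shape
(7, 5)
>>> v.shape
(11, 5)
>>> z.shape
(3, 3)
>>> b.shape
(3,)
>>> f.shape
(7, 5, 3)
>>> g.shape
(11, 5)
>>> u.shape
(7, 5, 3)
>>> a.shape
(7, 5, 3)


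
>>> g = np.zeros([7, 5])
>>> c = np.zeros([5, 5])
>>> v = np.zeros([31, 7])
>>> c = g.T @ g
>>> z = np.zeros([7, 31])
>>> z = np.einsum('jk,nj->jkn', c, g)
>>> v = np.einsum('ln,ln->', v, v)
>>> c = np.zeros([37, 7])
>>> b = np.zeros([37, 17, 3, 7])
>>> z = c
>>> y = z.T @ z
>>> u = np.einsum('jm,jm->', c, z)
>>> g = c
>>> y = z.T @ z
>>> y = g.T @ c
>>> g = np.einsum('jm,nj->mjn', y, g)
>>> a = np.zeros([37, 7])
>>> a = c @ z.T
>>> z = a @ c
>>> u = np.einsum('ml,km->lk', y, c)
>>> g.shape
(7, 7, 37)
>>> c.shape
(37, 7)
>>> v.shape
()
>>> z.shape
(37, 7)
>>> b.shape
(37, 17, 3, 7)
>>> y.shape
(7, 7)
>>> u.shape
(7, 37)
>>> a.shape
(37, 37)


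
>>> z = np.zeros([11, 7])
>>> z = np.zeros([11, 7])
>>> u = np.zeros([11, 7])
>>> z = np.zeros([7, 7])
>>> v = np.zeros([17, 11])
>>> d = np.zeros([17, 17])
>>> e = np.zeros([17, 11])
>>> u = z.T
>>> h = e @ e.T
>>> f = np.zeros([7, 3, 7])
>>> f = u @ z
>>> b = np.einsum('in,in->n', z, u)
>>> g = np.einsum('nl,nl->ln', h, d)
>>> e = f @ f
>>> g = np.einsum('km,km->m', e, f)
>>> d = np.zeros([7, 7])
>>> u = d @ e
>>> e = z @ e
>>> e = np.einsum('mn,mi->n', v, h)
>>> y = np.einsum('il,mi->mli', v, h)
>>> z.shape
(7, 7)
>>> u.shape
(7, 7)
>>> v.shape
(17, 11)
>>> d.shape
(7, 7)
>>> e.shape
(11,)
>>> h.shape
(17, 17)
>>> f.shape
(7, 7)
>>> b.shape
(7,)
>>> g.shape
(7,)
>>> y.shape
(17, 11, 17)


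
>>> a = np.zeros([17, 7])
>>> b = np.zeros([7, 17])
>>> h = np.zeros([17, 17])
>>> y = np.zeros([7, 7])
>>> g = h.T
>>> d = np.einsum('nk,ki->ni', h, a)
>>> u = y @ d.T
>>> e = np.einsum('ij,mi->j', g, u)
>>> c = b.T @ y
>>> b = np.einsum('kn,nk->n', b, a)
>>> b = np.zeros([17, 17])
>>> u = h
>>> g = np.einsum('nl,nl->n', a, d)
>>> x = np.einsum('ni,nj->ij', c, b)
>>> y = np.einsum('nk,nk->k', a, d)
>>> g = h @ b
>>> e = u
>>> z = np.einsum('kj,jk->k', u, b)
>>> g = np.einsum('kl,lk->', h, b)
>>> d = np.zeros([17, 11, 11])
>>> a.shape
(17, 7)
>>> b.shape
(17, 17)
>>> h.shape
(17, 17)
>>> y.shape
(7,)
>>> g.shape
()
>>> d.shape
(17, 11, 11)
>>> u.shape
(17, 17)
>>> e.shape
(17, 17)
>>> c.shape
(17, 7)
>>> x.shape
(7, 17)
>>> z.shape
(17,)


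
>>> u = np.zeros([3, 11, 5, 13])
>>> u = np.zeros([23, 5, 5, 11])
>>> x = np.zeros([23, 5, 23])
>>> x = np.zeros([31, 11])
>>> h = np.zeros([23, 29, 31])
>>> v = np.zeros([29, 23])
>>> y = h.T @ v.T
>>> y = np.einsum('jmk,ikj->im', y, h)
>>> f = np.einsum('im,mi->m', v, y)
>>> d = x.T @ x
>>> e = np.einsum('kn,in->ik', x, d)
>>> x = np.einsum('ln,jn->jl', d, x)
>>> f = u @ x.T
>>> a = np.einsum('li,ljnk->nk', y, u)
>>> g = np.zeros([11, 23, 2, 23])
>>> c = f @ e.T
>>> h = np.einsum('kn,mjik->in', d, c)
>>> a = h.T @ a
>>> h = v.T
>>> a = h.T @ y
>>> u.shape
(23, 5, 5, 11)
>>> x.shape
(31, 11)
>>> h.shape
(23, 29)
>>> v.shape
(29, 23)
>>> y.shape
(23, 29)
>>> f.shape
(23, 5, 5, 31)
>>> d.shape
(11, 11)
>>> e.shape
(11, 31)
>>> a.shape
(29, 29)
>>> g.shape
(11, 23, 2, 23)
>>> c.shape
(23, 5, 5, 11)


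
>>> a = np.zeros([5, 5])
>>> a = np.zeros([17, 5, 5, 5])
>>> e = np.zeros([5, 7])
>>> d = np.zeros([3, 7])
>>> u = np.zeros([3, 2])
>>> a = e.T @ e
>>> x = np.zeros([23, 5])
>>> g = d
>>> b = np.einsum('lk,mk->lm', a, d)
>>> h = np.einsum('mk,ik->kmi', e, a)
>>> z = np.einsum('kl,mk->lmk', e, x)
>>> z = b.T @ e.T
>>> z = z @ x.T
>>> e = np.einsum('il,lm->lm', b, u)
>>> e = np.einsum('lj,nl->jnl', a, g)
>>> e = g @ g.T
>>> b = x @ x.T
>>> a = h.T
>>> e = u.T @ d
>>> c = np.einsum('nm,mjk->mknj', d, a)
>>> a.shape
(7, 5, 7)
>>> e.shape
(2, 7)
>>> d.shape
(3, 7)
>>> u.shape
(3, 2)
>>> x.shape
(23, 5)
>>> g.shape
(3, 7)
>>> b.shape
(23, 23)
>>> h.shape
(7, 5, 7)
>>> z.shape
(3, 23)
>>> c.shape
(7, 7, 3, 5)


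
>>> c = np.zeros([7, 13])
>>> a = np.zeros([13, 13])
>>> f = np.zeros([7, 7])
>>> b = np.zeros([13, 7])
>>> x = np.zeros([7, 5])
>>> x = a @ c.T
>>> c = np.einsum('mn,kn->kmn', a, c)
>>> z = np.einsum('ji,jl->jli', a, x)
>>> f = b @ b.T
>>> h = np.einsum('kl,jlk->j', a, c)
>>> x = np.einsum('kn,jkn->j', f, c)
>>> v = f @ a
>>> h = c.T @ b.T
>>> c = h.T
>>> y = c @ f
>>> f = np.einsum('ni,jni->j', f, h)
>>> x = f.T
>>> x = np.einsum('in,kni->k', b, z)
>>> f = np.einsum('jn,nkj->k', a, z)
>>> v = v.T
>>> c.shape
(13, 13, 13)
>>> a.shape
(13, 13)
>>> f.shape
(7,)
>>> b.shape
(13, 7)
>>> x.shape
(13,)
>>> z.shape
(13, 7, 13)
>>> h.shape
(13, 13, 13)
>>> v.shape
(13, 13)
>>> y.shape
(13, 13, 13)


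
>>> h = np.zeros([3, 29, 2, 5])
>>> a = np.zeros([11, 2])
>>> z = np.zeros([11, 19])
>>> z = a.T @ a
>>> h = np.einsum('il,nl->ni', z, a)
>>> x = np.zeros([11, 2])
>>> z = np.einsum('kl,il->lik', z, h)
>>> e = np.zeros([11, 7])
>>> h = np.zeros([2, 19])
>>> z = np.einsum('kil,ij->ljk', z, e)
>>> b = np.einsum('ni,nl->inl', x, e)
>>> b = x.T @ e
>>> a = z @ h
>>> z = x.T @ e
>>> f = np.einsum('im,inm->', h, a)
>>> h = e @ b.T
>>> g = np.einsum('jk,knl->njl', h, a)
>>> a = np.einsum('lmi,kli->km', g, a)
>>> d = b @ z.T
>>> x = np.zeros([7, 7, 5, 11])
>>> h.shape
(11, 2)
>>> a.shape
(2, 11)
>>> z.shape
(2, 7)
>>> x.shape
(7, 7, 5, 11)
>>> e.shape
(11, 7)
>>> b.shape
(2, 7)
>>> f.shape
()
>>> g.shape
(7, 11, 19)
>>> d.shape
(2, 2)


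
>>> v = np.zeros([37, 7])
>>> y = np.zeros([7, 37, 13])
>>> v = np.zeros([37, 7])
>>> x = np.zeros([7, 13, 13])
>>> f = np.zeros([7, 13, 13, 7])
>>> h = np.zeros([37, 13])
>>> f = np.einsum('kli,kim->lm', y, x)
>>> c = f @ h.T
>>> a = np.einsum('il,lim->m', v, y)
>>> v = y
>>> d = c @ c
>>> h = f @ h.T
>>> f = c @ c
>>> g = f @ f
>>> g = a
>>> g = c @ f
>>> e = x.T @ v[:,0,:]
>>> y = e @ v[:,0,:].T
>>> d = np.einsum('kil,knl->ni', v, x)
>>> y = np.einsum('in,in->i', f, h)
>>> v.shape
(7, 37, 13)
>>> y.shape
(37,)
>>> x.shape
(7, 13, 13)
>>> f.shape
(37, 37)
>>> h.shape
(37, 37)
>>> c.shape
(37, 37)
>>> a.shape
(13,)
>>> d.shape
(13, 37)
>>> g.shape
(37, 37)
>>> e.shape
(13, 13, 13)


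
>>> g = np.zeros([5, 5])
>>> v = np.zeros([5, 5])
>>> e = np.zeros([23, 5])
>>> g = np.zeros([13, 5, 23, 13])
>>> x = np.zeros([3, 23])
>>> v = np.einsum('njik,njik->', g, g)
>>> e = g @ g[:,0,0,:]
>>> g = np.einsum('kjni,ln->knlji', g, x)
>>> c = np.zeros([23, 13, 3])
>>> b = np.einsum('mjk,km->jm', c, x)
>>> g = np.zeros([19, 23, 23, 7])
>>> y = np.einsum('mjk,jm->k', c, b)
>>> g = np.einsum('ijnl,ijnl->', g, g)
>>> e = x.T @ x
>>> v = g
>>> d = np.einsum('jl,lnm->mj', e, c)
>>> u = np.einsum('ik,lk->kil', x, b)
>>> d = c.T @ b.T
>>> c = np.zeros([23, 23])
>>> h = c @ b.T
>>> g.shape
()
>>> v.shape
()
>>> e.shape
(23, 23)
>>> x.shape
(3, 23)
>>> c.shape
(23, 23)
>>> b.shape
(13, 23)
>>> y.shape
(3,)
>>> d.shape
(3, 13, 13)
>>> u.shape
(23, 3, 13)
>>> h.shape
(23, 13)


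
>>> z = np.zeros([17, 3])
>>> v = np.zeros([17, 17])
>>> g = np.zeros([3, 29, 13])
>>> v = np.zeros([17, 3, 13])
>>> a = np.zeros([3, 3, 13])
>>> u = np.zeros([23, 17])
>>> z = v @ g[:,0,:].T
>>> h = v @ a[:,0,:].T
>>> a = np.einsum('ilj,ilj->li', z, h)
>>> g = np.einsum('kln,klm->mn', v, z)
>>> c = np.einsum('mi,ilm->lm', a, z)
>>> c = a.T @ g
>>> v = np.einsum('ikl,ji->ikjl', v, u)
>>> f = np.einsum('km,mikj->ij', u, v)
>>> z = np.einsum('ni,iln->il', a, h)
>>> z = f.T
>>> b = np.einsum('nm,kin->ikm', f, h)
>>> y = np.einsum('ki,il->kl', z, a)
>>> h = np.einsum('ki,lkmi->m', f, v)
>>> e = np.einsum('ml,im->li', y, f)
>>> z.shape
(13, 3)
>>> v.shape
(17, 3, 23, 13)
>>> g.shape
(3, 13)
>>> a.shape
(3, 17)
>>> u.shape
(23, 17)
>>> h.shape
(23,)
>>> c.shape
(17, 13)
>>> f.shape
(3, 13)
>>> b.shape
(3, 17, 13)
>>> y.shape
(13, 17)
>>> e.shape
(17, 3)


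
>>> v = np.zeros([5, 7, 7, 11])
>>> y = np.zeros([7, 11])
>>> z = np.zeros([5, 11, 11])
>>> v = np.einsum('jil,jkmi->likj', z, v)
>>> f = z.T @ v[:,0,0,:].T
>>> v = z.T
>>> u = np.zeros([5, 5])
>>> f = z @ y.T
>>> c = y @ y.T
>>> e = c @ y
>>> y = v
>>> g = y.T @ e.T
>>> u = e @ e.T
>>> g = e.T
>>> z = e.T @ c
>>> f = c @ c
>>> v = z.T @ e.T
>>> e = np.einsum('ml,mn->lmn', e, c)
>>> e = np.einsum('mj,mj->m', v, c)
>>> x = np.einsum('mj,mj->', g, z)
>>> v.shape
(7, 7)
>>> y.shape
(11, 11, 5)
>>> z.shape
(11, 7)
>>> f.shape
(7, 7)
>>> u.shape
(7, 7)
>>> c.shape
(7, 7)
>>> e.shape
(7,)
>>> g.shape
(11, 7)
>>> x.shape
()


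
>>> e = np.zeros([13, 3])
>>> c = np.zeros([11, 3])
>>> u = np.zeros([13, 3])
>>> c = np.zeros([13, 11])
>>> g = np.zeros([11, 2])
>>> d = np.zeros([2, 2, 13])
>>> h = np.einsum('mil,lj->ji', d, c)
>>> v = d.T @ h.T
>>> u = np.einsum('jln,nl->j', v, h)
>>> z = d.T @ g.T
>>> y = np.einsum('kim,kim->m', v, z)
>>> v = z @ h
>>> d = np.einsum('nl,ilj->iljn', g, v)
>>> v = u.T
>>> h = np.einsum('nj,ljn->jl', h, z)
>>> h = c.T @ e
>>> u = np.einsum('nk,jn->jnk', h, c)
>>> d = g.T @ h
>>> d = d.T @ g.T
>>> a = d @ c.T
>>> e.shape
(13, 3)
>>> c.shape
(13, 11)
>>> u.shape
(13, 11, 3)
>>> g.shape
(11, 2)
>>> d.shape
(3, 11)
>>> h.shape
(11, 3)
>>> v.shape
(13,)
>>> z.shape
(13, 2, 11)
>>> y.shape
(11,)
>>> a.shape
(3, 13)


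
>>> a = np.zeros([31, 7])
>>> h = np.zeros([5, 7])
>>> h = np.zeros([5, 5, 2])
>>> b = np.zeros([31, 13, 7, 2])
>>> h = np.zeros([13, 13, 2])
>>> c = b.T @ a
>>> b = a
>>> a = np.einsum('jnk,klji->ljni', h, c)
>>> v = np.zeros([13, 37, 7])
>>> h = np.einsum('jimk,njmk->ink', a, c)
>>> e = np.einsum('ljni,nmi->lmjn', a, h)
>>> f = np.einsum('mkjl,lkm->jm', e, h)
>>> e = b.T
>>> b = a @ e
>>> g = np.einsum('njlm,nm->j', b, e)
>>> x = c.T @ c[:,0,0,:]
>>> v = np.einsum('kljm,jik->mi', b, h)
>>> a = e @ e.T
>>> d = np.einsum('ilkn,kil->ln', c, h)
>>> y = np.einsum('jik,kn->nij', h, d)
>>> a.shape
(7, 7)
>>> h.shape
(13, 2, 7)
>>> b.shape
(7, 13, 13, 31)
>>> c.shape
(2, 7, 13, 7)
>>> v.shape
(31, 2)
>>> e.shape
(7, 31)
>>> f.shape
(13, 7)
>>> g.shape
(13,)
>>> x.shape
(7, 13, 7, 7)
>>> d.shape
(7, 7)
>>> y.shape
(7, 2, 13)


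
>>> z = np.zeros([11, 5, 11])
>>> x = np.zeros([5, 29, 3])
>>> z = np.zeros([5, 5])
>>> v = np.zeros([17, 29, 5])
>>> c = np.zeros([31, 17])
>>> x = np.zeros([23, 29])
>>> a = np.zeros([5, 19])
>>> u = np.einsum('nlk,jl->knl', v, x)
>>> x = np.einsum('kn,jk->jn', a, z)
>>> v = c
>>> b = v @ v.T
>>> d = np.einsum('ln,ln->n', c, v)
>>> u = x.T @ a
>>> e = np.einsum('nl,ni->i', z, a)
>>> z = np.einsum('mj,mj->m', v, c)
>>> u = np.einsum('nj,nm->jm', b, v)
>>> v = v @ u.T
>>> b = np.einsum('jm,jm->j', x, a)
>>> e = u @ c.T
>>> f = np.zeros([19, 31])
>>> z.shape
(31,)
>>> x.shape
(5, 19)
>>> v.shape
(31, 31)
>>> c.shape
(31, 17)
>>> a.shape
(5, 19)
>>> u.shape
(31, 17)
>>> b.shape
(5,)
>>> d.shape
(17,)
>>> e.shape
(31, 31)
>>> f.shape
(19, 31)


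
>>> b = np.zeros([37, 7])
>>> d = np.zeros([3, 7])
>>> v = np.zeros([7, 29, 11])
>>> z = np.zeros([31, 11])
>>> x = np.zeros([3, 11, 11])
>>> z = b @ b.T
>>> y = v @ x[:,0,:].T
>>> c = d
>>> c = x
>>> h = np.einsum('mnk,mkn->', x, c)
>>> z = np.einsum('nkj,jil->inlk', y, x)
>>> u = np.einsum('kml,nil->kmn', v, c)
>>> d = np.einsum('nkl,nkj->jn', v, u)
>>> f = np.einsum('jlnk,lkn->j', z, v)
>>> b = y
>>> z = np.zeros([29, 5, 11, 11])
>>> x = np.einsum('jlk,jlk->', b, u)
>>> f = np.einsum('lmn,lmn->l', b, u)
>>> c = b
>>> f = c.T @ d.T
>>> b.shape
(7, 29, 3)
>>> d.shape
(3, 7)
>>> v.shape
(7, 29, 11)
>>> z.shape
(29, 5, 11, 11)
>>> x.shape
()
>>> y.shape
(7, 29, 3)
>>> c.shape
(7, 29, 3)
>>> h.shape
()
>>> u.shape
(7, 29, 3)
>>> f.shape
(3, 29, 3)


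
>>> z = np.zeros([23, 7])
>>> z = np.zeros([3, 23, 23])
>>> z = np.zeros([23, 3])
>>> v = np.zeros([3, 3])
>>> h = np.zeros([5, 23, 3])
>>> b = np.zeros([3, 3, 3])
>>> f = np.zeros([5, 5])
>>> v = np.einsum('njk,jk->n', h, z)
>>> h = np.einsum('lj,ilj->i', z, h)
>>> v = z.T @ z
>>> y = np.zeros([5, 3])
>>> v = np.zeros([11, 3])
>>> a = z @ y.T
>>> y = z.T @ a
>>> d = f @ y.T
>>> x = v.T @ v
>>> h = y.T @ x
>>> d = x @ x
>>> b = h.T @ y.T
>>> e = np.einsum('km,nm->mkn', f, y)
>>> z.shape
(23, 3)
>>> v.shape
(11, 3)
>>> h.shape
(5, 3)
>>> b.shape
(3, 3)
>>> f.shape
(5, 5)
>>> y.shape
(3, 5)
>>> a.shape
(23, 5)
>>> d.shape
(3, 3)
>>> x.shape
(3, 3)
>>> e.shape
(5, 5, 3)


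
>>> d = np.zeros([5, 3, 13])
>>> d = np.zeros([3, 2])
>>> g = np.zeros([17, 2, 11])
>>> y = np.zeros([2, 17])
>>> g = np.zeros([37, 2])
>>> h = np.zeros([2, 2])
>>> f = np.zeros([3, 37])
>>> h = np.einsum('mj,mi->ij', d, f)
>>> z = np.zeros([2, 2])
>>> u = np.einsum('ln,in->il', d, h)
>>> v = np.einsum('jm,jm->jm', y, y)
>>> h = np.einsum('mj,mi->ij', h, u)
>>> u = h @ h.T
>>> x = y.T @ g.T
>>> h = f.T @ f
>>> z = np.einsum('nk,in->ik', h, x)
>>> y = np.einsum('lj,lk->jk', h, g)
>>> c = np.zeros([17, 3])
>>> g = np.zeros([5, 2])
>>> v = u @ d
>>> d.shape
(3, 2)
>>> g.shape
(5, 2)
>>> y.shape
(37, 2)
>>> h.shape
(37, 37)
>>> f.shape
(3, 37)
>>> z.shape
(17, 37)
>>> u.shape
(3, 3)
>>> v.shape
(3, 2)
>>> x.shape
(17, 37)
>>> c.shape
(17, 3)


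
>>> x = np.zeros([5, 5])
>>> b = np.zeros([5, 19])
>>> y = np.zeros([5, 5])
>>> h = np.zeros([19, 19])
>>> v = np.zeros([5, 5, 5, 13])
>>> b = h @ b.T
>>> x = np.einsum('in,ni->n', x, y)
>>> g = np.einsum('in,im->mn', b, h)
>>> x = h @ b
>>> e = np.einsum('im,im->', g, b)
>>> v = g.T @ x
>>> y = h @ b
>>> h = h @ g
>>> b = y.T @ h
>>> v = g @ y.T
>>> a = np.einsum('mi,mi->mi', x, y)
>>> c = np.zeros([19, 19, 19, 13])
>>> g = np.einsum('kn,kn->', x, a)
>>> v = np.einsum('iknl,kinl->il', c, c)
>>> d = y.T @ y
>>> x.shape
(19, 5)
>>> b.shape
(5, 5)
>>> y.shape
(19, 5)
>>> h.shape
(19, 5)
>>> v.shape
(19, 13)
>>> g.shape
()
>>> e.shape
()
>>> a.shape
(19, 5)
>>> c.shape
(19, 19, 19, 13)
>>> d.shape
(5, 5)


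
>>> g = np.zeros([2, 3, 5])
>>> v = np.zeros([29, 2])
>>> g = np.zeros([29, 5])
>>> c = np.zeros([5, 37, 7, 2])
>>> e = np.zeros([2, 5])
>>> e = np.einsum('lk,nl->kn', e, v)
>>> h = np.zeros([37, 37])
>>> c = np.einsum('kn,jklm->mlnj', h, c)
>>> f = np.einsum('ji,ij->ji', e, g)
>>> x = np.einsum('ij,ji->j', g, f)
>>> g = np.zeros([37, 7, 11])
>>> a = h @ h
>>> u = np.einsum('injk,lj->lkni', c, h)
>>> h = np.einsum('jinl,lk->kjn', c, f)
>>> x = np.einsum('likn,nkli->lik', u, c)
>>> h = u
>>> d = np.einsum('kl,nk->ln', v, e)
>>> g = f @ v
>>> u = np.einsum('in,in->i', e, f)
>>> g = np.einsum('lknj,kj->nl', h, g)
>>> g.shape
(7, 37)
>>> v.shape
(29, 2)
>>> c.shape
(2, 7, 37, 5)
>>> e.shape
(5, 29)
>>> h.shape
(37, 5, 7, 2)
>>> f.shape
(5, 29)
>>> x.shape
(37, 5, 7)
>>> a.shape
(37, 37)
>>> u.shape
(5,)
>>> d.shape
(2, 5)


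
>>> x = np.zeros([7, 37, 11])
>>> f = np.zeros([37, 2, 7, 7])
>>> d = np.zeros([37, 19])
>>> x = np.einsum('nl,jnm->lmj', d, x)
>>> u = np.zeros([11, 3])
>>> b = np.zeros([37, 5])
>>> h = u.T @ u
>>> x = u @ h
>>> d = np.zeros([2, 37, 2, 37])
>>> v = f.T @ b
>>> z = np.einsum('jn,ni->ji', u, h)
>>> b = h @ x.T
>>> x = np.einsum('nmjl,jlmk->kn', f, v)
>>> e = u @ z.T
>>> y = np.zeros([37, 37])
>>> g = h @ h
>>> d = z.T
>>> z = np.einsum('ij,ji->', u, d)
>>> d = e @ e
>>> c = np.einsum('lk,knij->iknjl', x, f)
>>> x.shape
(5, 37)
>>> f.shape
(37, 2, 7, 7)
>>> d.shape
(11, 11)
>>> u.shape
(11, 3)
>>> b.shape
(3, 11)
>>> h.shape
(3, 3)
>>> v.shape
(7, 7, 2, 5)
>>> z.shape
()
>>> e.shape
(11, 11)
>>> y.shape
(37, 37)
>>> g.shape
(3, 3)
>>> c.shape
(7, 37, 2, 7, 5)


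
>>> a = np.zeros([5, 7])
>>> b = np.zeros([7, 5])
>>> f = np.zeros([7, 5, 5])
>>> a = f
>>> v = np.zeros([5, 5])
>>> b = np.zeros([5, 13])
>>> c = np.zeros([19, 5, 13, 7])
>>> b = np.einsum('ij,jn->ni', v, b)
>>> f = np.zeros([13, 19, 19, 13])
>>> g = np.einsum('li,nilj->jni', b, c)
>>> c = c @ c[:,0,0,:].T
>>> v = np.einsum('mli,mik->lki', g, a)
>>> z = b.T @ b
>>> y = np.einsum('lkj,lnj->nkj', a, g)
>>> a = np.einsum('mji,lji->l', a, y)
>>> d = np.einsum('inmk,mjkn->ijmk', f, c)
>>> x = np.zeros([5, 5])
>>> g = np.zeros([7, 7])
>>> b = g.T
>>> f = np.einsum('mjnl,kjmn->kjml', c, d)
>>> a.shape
(19,)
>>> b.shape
(7, 7)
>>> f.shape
(13, 5, 19, 19)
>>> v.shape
(19, 5, 5)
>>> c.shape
(19, 5, 13, 19)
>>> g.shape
(7, 7)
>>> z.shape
(5, 5)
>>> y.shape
(19, 5, 5)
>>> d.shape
(13, 5, 19, 13)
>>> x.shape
(5, 5)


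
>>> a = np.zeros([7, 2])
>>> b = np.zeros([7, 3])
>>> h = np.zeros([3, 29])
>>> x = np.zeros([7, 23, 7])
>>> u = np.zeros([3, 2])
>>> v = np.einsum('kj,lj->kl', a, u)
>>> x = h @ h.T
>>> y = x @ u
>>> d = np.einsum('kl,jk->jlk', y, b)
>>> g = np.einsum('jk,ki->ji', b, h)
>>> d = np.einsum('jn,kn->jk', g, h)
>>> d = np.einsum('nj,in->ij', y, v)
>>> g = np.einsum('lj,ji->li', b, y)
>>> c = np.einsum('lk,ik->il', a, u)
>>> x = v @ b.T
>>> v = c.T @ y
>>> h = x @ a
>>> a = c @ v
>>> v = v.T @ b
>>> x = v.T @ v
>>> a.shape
(3, 2)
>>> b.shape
(7, 3)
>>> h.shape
(7, 2)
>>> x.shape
(3, 3)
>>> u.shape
(3, 2)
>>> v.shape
(2, 3)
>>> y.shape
(3, 2)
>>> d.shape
(7, 2)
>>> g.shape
(7, 2)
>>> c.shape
(3, 7)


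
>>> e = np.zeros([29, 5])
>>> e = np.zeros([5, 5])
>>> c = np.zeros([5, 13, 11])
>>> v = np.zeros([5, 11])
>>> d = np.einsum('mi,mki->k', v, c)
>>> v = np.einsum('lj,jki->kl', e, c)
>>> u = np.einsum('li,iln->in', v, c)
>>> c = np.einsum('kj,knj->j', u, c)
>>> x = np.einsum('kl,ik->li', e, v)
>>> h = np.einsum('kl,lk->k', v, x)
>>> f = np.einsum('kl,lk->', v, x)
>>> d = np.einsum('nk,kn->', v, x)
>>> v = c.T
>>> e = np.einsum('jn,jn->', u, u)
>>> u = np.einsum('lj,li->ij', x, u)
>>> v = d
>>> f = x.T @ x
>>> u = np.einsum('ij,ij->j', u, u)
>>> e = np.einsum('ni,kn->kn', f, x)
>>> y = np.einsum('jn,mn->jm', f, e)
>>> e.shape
(5, 13)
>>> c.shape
(11,)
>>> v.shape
()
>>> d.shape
()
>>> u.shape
(13,)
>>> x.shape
(5, 13)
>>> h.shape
(13,)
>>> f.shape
(13, 13)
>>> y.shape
(13, 5)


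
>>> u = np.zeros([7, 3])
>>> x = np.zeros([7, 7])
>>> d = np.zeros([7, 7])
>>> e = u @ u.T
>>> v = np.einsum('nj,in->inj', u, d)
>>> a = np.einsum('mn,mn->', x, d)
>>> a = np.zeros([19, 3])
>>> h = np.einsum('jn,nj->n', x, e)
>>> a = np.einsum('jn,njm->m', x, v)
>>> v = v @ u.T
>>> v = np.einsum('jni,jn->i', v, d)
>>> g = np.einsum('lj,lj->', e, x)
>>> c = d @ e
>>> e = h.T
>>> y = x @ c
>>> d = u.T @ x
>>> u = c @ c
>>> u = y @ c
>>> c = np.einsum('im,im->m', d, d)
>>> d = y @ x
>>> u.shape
(7, 7)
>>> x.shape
(7, 7)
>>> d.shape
(7, 7)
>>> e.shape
(7,)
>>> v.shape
(7,)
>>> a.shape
(3,)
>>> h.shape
(7,)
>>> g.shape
()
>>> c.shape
(7,)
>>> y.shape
(7, 7)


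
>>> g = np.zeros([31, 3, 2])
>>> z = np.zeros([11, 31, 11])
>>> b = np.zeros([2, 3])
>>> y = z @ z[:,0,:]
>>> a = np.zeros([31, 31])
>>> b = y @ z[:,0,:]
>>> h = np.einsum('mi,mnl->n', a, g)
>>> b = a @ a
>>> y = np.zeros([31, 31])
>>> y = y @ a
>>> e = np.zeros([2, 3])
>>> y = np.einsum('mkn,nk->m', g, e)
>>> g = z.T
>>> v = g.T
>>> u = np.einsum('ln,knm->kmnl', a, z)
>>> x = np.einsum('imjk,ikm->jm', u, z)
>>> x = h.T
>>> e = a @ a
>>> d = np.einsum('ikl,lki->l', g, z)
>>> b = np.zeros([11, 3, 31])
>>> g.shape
(11, 31, 11)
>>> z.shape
(11, 31, 11)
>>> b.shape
(11, 3, 31)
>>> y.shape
(31,)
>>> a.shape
(31, 31)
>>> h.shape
(3,)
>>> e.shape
(31, 31)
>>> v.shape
(11, 31, 11)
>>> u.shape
(11, 11, 31, 31)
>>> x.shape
(3,)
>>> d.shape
(11,)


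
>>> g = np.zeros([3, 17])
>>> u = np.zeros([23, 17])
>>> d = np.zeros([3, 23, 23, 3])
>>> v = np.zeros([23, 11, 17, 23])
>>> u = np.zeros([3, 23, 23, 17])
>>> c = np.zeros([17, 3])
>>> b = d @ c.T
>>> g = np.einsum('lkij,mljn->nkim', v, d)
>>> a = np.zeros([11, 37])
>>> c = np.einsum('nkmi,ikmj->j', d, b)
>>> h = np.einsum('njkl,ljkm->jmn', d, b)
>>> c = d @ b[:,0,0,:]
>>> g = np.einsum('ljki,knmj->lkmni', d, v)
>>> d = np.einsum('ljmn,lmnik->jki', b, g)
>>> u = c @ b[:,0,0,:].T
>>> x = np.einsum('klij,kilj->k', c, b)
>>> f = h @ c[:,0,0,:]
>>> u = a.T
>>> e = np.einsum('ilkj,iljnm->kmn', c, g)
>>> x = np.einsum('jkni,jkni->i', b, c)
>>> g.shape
(3, 23, 17, 11, 3)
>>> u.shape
(37, 11)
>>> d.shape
(23, 3, 11)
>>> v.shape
(23, 11, 17, 23)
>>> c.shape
(3, 23, 23, 17)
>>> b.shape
(3, 23, 23, 17)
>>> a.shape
(11, 37)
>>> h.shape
(23, 17, 3)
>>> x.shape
(17,)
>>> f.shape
(23, 17, 17)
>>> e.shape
(23, 3, 11)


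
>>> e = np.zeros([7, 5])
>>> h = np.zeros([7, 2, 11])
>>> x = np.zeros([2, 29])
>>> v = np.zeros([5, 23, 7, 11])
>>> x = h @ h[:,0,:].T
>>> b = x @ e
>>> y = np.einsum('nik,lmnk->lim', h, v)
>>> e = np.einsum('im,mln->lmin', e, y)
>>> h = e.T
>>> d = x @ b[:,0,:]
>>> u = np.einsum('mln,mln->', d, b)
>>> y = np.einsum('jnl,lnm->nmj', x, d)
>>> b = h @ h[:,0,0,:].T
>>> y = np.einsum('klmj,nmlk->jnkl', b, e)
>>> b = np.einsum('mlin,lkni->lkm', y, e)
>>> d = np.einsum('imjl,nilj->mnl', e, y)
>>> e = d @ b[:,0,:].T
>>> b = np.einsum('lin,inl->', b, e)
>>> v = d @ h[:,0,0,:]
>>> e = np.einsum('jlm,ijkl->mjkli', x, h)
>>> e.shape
(7, 7, 5, 2, 23)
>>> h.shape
(23, 7, 5, 2)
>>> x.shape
(7, 2, 7)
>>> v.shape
(5, 23, 2)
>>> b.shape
()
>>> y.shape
(23, 2, 23, 7)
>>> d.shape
(5, 23, 23)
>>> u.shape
()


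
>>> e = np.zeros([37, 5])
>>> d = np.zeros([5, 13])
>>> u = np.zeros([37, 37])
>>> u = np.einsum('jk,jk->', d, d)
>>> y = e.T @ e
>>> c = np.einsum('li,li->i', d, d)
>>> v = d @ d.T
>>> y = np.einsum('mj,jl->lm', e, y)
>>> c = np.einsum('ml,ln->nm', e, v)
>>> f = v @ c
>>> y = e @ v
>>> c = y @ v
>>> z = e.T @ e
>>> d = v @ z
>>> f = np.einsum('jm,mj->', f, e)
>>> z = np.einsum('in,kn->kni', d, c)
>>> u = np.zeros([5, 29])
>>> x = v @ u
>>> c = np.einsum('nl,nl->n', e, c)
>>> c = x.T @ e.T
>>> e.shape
(37, 5)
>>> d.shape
(5, 5)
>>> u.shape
(5, 29)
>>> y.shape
(37, 5)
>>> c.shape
(29, 37)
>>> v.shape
(5, 5)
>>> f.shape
()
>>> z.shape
(37, 5, 5)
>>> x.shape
(5, 29)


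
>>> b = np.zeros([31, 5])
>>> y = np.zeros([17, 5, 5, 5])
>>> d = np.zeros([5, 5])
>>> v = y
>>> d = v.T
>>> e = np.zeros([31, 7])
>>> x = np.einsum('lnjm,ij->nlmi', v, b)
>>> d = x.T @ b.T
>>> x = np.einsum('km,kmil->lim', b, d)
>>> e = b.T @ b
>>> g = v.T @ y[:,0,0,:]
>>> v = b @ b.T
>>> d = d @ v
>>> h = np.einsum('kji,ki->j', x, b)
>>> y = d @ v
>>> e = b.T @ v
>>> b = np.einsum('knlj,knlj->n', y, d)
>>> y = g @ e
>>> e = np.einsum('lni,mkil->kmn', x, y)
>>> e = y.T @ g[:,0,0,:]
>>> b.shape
(5,)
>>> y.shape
(5, 5, 5, 31)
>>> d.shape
(31, 5, 17, 31)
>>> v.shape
(31, 31)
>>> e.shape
(31, 5, 5, 5)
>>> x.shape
(31, 17, 5)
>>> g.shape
(5, 5, 5, 5)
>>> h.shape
(17,)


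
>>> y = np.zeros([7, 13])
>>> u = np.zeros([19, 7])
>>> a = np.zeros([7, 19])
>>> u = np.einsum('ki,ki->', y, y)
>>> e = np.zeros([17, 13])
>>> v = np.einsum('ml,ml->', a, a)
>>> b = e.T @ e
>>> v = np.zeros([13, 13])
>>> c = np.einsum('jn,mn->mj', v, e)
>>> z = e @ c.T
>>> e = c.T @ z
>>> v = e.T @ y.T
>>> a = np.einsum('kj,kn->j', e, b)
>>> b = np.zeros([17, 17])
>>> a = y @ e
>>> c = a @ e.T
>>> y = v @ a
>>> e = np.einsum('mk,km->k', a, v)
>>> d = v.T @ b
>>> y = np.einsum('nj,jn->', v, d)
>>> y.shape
()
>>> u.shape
()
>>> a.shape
(7, 17)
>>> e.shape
(17,)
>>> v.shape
(17, 7)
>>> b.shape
(17, 17)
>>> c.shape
(7, 13)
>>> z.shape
(17, 17)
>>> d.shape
(7, 17)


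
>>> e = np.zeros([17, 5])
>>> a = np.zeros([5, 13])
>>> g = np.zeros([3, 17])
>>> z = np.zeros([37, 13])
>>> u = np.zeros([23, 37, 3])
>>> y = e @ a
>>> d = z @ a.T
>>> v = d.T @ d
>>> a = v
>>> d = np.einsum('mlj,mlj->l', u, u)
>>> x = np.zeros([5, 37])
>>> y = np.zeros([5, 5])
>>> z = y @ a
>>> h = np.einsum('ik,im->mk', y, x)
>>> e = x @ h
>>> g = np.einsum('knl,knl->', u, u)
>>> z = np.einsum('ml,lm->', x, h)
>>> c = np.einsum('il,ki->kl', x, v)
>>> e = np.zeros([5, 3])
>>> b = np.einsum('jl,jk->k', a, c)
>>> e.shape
(5, 3)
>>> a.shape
(5, 5)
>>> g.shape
()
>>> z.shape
()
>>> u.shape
(23, 37, 3)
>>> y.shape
(5, 5)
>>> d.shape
(37,)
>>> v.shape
(5, 5)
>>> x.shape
(5, 37)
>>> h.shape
(37, 5)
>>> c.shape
(5, 37)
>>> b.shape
(37,)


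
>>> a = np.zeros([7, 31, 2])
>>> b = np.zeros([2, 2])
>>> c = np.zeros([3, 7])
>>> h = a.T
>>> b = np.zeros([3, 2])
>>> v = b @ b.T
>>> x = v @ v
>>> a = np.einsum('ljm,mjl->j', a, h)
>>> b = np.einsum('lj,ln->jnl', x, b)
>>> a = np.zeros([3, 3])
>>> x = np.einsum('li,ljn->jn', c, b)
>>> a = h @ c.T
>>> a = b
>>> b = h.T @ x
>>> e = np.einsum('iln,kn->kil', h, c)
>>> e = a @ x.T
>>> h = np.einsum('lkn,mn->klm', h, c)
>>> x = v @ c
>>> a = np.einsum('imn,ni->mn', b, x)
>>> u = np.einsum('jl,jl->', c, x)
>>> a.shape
(31, 3)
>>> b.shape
(7, 31, 3)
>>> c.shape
(3, 7)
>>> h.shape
(31, 2, 3)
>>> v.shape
(3, 3)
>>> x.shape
(3, 7)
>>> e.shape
(3, 2, 2)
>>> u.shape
()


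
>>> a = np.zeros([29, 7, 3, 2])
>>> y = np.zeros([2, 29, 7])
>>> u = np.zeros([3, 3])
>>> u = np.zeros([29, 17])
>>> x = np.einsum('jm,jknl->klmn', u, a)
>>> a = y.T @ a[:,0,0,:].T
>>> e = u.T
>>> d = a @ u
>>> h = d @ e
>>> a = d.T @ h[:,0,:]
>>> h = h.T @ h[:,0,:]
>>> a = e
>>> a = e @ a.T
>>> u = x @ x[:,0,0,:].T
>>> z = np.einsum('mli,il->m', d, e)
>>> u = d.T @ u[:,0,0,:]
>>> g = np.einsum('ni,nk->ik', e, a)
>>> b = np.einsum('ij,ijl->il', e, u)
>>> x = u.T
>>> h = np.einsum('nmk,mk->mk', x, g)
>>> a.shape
(17, 17)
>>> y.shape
(2, 29, 7)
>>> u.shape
(17, 29, 7)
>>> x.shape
(7, 29, 17)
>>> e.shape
(17, 29)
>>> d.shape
(7, 29, 17)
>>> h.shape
(29, 17)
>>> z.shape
(7,)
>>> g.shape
(29, 17)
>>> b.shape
(17, 7)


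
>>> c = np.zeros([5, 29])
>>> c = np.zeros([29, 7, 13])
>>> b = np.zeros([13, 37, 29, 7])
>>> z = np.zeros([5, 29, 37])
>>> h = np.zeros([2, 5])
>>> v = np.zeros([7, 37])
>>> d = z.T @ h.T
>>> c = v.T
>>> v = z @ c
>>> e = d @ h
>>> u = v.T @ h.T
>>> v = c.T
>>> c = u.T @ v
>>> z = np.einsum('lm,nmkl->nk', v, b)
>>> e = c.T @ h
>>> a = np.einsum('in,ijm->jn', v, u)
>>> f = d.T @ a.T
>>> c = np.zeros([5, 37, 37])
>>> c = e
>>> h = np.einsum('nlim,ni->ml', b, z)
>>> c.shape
(37, 29, 5)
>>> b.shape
(13, 37, 29, 7)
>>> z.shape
(13, 29)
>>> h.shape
(7, 37)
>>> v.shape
(7, 37)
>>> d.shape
(37, 29, 2)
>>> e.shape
(37, 29, 5)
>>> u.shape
(7, 29, 2)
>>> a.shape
(29, 37)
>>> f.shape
(2, 29, 29)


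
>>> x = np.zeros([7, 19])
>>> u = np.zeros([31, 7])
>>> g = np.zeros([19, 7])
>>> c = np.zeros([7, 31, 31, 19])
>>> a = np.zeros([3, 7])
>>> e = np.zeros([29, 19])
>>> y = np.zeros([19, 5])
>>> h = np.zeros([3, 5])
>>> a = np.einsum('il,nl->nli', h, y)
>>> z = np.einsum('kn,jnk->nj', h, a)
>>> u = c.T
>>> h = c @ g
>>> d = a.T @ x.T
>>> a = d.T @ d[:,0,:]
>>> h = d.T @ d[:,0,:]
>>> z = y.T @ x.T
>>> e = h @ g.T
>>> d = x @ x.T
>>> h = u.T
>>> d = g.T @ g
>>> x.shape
(7, 19)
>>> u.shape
(19, 31, 31, 7)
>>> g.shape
(19, 7)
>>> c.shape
(7, 31, 31, 19)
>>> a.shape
(7, 5, 7)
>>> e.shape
(7, 5, 19)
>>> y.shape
(19, 5)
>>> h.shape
(7, 31, 31, 19)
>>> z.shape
(5, 7)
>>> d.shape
(7, 7)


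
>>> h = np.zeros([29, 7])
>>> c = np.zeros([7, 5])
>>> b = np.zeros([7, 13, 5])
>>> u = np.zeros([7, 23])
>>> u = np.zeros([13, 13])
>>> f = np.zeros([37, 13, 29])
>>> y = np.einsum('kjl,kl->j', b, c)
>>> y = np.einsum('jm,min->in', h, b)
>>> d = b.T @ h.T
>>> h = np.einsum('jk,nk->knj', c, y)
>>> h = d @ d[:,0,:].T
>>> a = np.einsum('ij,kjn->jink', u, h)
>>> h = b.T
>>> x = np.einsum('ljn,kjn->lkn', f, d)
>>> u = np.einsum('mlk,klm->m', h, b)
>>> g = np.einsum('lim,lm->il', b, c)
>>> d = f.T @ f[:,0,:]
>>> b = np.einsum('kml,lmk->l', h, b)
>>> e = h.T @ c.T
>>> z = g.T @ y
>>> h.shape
(5, 13, 7)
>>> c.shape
(7, 5)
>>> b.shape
(7,)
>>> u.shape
(5,)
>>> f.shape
(37, 13, 29)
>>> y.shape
(13, 5)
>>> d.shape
(29, 13, 29)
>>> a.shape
(13, 13, 5, 5)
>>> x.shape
(37, 5, 29)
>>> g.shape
(13, 7)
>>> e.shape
(7, 13, 7)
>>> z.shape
(7, 5)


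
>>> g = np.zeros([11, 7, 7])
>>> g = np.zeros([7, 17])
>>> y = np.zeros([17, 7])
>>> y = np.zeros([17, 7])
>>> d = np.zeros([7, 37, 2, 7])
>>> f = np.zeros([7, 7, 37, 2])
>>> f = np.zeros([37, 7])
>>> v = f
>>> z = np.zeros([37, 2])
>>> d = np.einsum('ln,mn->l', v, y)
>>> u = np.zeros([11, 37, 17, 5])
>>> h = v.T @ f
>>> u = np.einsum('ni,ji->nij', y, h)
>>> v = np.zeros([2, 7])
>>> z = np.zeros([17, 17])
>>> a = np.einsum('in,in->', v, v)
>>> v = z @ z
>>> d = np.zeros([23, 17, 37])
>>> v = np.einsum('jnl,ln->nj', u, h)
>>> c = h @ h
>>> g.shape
(7, 17)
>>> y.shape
(17, 7)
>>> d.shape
(23, 17, 37)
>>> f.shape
(37, 7)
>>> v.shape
(7, 17)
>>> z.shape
(17, 17)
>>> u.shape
(17, 7, 7)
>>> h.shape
(7, 7)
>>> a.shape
()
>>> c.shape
(7, 7)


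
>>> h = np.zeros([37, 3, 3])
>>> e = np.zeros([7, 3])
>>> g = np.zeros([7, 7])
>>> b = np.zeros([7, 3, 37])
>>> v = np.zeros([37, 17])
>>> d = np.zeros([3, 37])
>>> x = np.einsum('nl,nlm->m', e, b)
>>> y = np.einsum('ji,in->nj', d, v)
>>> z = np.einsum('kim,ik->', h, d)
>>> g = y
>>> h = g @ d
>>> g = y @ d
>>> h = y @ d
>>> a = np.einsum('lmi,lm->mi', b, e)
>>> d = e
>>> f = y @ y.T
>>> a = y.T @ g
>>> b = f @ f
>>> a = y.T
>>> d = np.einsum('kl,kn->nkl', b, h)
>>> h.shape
(17, 37)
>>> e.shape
(7, 3)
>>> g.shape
(17, 37)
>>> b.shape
(17, 17)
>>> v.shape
(37, 17)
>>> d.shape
(37, 17, 17)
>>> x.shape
(37,)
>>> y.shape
(17, 3)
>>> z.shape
()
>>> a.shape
(3, 17)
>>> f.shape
(17, 17)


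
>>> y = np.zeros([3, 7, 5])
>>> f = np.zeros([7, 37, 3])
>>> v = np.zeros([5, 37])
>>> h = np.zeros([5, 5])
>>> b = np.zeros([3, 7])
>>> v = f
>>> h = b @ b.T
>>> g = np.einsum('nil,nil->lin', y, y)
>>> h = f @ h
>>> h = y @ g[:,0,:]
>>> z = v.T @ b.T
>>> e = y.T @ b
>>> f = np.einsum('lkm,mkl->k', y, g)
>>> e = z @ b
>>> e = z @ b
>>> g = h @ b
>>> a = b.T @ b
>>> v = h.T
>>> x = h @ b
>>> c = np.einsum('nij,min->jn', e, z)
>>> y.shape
(3, 7, 5)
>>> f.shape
(7,)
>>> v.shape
(3, 7, 3)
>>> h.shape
(3, 7, 3)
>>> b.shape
(3, 7)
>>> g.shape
(3, 7, 7)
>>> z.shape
(3, 37, 3)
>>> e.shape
(3, 37, 7)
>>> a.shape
(7, 7)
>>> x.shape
(3, 7, 7)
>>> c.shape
(7, 3)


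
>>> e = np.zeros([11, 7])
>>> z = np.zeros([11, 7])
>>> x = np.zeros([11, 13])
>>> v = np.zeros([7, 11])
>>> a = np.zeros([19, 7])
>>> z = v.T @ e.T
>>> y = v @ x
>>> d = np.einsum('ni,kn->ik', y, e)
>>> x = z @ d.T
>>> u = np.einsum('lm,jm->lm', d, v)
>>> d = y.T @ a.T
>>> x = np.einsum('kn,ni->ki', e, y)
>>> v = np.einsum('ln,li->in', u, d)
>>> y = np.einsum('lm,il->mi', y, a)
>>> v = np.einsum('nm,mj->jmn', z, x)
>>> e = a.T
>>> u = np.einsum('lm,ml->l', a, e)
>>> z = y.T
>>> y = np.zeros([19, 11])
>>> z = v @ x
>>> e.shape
(7, 19)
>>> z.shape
(13, 11, 13)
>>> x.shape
(11, 13)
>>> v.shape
(13, 11, 11)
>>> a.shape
(19, 7)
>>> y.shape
(19, 11)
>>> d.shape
(13, 19)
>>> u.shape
(19,)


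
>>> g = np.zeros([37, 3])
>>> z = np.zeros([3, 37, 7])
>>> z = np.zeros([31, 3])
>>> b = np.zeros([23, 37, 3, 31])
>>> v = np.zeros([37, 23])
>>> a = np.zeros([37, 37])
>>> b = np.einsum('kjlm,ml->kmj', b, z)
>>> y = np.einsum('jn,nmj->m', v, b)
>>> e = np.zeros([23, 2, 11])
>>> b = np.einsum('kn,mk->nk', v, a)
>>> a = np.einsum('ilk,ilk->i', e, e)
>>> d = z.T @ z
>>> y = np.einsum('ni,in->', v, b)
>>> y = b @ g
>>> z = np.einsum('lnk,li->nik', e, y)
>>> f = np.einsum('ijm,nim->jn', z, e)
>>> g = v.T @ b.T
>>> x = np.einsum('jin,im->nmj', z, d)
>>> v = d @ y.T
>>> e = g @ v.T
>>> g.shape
(23, 23)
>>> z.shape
(2, 3, 11)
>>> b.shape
(23, 37)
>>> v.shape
(3, 23)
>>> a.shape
(23,)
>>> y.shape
(23, 3)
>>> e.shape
(23, 3)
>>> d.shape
(3, 3)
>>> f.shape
(3, 23)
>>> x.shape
(11, 3, 2)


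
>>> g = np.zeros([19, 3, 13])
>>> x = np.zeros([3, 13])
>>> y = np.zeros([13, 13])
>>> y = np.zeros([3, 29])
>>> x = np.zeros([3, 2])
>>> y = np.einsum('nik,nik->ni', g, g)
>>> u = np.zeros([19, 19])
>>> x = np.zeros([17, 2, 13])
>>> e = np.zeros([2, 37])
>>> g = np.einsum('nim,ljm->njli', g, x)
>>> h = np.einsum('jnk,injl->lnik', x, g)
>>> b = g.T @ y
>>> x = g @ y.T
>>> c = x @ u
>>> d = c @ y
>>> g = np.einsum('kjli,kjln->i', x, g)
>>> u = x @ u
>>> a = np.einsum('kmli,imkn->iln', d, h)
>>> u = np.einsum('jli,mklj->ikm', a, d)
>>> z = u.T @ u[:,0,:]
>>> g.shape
(19,)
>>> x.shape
(19, 2, 17, 19)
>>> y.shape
(19, 3)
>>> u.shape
(13, 2, 19)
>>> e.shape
(2, 37)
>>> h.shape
(3, 2, 19, 13)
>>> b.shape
(3, 17, 2, 3)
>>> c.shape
(19, 2, 17, 19)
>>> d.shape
(19, 2, 17, 3)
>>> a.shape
(3, 17, 13)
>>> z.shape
(19, 2, 19)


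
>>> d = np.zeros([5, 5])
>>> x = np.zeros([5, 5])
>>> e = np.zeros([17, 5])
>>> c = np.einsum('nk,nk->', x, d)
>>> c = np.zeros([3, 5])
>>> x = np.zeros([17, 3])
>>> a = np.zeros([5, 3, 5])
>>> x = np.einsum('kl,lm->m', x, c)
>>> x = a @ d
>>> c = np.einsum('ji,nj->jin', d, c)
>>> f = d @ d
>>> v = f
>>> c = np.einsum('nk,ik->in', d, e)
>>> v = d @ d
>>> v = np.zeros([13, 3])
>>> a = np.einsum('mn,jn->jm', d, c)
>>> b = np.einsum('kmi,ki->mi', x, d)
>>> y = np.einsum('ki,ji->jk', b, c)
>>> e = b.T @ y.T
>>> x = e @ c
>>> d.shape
(5, 5)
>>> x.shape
(5, 5)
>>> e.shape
(5, 17)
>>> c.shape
(17, 5)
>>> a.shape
(17, 5)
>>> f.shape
(5, 5)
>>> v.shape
(13, 3)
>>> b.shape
(3, 5)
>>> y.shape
(17, 3)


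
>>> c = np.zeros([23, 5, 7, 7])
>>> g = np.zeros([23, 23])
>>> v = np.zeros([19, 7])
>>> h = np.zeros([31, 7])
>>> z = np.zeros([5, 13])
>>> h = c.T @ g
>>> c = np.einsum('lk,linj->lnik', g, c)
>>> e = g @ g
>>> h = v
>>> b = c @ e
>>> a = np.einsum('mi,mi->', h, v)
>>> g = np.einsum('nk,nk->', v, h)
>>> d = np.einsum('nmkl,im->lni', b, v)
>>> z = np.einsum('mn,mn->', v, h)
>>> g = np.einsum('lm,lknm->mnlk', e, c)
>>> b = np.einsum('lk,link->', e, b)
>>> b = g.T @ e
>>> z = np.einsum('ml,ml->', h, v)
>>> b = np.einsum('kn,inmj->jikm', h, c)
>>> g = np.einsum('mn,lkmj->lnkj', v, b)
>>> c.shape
(23, 7, 5, 23)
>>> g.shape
(23, 7, 23, 5)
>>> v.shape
(19, 7)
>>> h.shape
(19, 7)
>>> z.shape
()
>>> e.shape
(23, 23)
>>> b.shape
(23, 23, 19, 5)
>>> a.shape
()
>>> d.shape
(23, 23, 19)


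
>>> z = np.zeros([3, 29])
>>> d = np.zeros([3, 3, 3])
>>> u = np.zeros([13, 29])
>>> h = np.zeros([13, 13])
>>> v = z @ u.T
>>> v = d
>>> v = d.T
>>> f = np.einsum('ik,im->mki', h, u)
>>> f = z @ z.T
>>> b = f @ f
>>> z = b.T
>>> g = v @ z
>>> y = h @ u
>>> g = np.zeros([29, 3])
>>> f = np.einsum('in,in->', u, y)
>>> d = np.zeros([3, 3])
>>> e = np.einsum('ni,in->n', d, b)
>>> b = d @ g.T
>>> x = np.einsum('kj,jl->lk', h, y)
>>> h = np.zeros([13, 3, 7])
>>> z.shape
(3, 3)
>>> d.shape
(3, 3)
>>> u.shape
(13, 29)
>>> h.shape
(13, 3, 7)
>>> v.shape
(3, 3, 3)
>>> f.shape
()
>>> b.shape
(3, 29)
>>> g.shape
(29, 3)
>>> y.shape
(13, 29)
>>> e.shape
(3,)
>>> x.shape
(29, 13)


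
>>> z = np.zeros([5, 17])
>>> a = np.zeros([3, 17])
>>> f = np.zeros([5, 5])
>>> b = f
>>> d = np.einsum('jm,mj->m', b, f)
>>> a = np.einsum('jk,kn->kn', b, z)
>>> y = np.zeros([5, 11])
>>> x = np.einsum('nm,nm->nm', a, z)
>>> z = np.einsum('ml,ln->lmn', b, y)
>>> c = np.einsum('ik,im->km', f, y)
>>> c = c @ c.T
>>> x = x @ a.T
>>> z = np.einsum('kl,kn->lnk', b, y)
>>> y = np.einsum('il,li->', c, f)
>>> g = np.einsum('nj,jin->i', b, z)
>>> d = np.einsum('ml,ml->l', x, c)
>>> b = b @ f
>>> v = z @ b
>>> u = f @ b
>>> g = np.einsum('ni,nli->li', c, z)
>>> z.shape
(5, 11, 5)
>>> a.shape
(5, 17)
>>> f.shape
(5, 5)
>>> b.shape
(5, 5)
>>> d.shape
(5,)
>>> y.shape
()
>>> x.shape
(5, 5)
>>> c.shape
(5, 5)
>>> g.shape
(11, 5)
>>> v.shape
(5, 11, 5)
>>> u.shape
(5, 5)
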